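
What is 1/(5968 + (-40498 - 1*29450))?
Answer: -1/63980 ≈ -1.5630e-5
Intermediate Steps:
1/(5968 + (-40498 - 1*29450)) = 1/(5968 + (-40498 - 29450)) = 1/(5968 - 69948) = 1/(-63980) = -1/63980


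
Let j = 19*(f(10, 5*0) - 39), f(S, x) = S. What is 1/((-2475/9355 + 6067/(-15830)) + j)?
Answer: -29617930/16338666637 ≈ -0.0018128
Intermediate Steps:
j = -551 (j = 19*(10 - 39) = 19*(-29) = -551)
1/((-2475/9355 + 6067/(-15830)) + j) = 1/((-2475/9355 + 6067/(-15830)) - 551) = 1/((-2475*1/9355 + 6067*(-1/15830)) - 551) = 1/((-495/1871 - 6067/15830) - 551) = 1/(-19187207/29617930 - 551) = 1/(-16338666637/29617930) = -29617930/16338666637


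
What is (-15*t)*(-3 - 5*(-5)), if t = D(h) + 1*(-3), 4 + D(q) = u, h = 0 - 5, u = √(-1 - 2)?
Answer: 2310 - 330*I*√3 ≈ 2310.0 - 571.58*I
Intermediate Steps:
u = I*√3 (u = √(-3) = I*√3 ≈ 1.732*I)
h = -5
D(q) = -4 + I*√3
t = -7 + I*√3 (t = (-4 + I*√3) + 1*(-3) = (-4 + I*√3) - 3 = -7 + I*√3 ≈ -7.0 + 1.732*I)
(-15*t)*(-3 - 5*(-5)) = (-15*(-7 + I*√3))*(-3 - 5*(-5)) = (105 - 15*I*√3)*(-3 + 25) = (105 - 15*I*√3)*22 = 2310 - 330*I*√3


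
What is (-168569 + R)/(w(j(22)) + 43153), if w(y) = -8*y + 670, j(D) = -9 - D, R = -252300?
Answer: -420869/44071 ≈ -9.5498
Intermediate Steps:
w(y) = 670 - 8*y
(-168569 + R)/(w(j(22)) + 43153) = (-168569 - 252300)/((670 - 8*(-9 - 1*22)) + 43153) = -420869/((670 - 8*(-9 - 22)) + 43153) = -420869/((670 - 8*(-31)) + 43153) = -420869/((670 + 248) + 43153) = -420869/(918 + 43153) = -420869/44071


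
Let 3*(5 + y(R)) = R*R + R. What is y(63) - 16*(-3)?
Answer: 1387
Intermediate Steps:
y(R) = -5 + R/3 + R²/3 (y(R) = -5 + (R*R + R)/3 = -5 + (R² + R)/3 = -5 + (R + R²)/3 = -5 + (R/3 + R²/3) = -5 + R/3 + R²/3)
y(63) - 16*(-3) = (-5 + (⅓)*63 + (⅓)*63²) - 16*(-3) = (-5 + 21 + (⅓)*3969) - 1*(-48) = (-5 + 21 + 1323) + 48 = 1339 + 48 = 1387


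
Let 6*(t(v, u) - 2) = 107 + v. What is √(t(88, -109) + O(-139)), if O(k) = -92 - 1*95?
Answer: I*√610/2 ≈ 12.349*I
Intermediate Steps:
t(v, u) = 119/6 + v/6 (t(v, u) = 2 + (107 + v)/6 = 2 + (107/6 + v/6) = 119/6 + v/6)
O(k) = -187 (O(k) = -92 - 95 = -187)
√(t(88, -109) + O(-139)) = √((119/6 + (⅙)*88) - 187) = √((119/6 + 44/3) - 187) = √(69/2 - 187) = √(-305/2) = I*√610/2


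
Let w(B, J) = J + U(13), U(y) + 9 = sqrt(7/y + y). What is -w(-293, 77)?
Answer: -68 - 4*sqrt(143)/13 ≈ -71.679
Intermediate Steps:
U(y) = -9 + sqrt(y + 7/y) (U(y) = -9 + sqrt(7/y + y) = -9 + sqrt(y + 7/y))
w(B, J) = -9 + J + 4*sqrt(143)/13 (w(B, J) = J + (-9 + sqrt(13 + 7/13)) = J + (-9 + sqrt(176/13)) = J + (-9 + 4*sqrt(143)/13) = -9 + J + 4*sqrt(143)/13)
-w(-293, 77) = -(-9 + 77 + 4*sqrt(143)/13) = -(68 + 4*sqrt(143)/13) = -68 - 4*sqrt(143)/13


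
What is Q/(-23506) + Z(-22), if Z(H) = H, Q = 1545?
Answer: -518677/23506 ≈ -22.066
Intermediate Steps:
Q/(-23506) + Z(-22) = 1545/(-23506) - 22 = 1545*(-1/23506) - 22 = -1545/23506 - 22 = -518677/23506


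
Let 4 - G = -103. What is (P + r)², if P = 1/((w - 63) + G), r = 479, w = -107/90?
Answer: 3406523588329/14845609 ≈ 2.2946e+5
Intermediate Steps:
G = 107 (G = 4 - 1*(-103) = 4 + 103 = 107)
w = -107/90 (w = -107*1/90 = -107/90 ≈ -1.1889)
P = 90/3853 (P = 1/((-107/90 - 63) + 107) = 1/(-5777/90 + 107) = 1/(3853/90) = 90/3853 ≈ 0.023358)
(P + r)² = (90/3853 + 479)² = (1845677/3853)² = 3406523588329/14845609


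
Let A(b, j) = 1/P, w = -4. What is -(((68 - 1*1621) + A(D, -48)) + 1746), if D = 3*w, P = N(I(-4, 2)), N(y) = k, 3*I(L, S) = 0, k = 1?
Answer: -194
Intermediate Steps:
I(L, S) = 0 (I(L, S) = (⅓)*0 = 0)
N(y) = 1
P = 1
D = -12 (D = 3*(-4) = -12)
A(b, j) = 1 (A(b, j) = 1/1 = 1)
-(((68 - 1*1621) + A(D, -48)) + 1746) = -(((68 - 1*1621) + 1) + 1746) = -(((68 - 1621) + 1) + 1746) = -((-1553 + 1) + 1746) = -(-1552 + 1746) = -1*194 = -194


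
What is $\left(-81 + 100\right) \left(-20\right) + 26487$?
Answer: $26107$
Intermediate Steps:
$\left(-81 + 100\right) \left(-20\right) + 26487 = 19 \left(-20\right) + 26487 = -380 + 26487 = 26107$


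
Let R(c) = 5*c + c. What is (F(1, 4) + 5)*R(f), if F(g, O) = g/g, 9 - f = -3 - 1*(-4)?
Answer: 288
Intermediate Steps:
f = 8 (f = 9 - (-3 - 1*(-4)) = 9 - (-3 + 4) = 9 - 1*1 = 9 - 1 = 8)
R(c) = 6*c
F(g, O) = 1
(F(1, 4) + 5)*R(f) = (1 + 5)*(6*8) = 6*48 = 288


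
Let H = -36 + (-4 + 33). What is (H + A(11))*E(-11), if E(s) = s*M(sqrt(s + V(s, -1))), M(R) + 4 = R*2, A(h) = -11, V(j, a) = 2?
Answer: -792 + 1188*I ≈ -792.0 + 1188.0*I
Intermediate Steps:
H = -7 (H = -36 + 29 = -7)
M(R) = -4 + 2*R (M(R) = -4 + R*2 = -4 + 2*R)
E(s) = s*(-4 + 2*sqrt(2 + s)) (E(s) = s*(-4 + 2*sqrt(s + 2)) = s*(-4 + 2*sqrt(2 + s)))
(H + A(11))*E(-11) = (-7 - 11)*(2*(-11)*(-2 + sqrt(2 - 11))) = -36*(-11)*(-2 + sqrt(-9)) = -36*(-11)*(-2 + 3*I) = -18*(44 - 66*I) = -792 + 1188*I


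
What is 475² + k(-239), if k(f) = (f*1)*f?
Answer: 282746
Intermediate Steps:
k(f) = f² (k(f) = f*f = f²)
475² + k(-239) = 475² + (-239)² = 225625 + 57121 = 282746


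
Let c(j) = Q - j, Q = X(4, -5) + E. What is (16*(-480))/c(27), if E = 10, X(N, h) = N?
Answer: 7680/13 ≈ 590.77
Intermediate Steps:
Q = 14 (Q = 4 + 10 = 14)
c(j) = 14 - j
(16*(-480))/c(27) = (16*(-480))/(14 - 1*27) = -7680/(14 - 27) = -7680/(-13) = -7680*(-1/13) = 7680/13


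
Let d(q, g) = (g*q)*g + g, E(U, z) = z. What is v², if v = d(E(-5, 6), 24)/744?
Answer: 21025/961 ≈ 21.878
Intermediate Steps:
d(q, g) = g + q*g² (d(q, g) = q*g² + g = g + q*g²)
v = 145/31 (v = (24*(1 + 24*6))/744 = (24*(1 + 144))*(1/744) = (24*145)*(1/744) = 3480*(1/744) = 145/31 ≈ 4.6774)
v² = (145/31)² = 21025/961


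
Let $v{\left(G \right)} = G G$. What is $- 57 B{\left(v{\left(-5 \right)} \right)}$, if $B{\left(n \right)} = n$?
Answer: $-1425$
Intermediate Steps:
$v{\left(G \right)} = G^{2}$
$- 57 B{\left(v{\left(-5 \right)} \right)} = - 57 \left(-5\right)^{2} = \left(-57\right) 25 = -1425$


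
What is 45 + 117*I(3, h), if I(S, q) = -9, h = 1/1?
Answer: -1008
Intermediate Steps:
h = 1 (h = 1*1 = 1)
45 + 117*I(3, h) = 45 + 117*(-9) = 45 - 1053 = -1008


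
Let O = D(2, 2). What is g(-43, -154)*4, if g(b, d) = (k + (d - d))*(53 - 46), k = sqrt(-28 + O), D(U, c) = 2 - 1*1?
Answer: 84*I*sqrt(3) ≈ 145.49*I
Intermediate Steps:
D(U, c) = 1 (D(U, c) = 2 - 1 = 1)
O = 1
k = 3*I*sqrt(3) (k = sqrt(-28 + 1) = sqrt(-27) = 3*I*sqrt(3) ≈ 5.1962*I)
g(b, d) = 21*I*sqrt(3) (g(b, d) = (3*I*sqrt(3) + (d - d))*(53 - 46) = (3*I*sqrt(3) + 0)*7 = (3*I*sqrt(3))*7 = 21*I*sqrt(3))
g(-43, -154)*4 = (21*I*sqrt(3))*4 = 84*I*sqrt(3)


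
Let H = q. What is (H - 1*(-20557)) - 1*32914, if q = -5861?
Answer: -18218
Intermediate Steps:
H = -5861
(H - 1*(-20557)) - 1*32914 = (-5861 - 1*(-20557)) - 1*32914 = (-5861 + 20557) - 32914 = 14696 - 32914 = -18218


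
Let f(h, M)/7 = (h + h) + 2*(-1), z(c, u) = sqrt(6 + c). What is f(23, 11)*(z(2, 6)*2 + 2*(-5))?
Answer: -3080 + 1232*sqrt(2) ≈ -1337.7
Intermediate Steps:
f(h, M) = -14 + 14*h (f(h, M) = 7*((h + h) + 2*(-1)) = 7*(2*h - 2) = 7*(-2 + 2*h) = -14 + 14*h)
f(23, 11)*(z(2, 6)*2 + 2*(-5)) = (-14 + 14*23)*(sqrt(6 + 2)*2 + 2*(-5)) = (-14 + 322)*(sqrt(8)*2 - 10) = 308*((2*sqrt(2))*2 - 10) = 308*(4*sqrt(2) - 10) = 308*(-10 + 4*sqrt(2)) = -3080 + 1232*sqrt(2)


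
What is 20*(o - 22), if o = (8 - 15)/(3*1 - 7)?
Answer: -405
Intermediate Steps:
o = 7/4 (o = -7/(3 - 7) = -7/(-4) = -7*(-1/4) = 7/4 ≈ 1.7500)
20*(o - 22) = 20*(7/4 - 22) = 20*(-81/4) = -405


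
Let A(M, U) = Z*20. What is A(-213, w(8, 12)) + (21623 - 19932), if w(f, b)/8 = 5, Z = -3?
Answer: 1631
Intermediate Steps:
w(f, b) = 40 (w(f, b) = 8*5 = 40)
A(M, U) = -60 (A(M, U) = -3*20 = -60)
A(-213, w(8, 12)) + (21623 - 19932) = -60 + (21623 - 19932) = -60 + 1691 = 1631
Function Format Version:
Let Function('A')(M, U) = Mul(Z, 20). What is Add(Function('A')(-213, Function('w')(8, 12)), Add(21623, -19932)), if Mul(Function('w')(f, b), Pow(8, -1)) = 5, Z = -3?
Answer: 1631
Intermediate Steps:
Function('w')(f, b) = 40 (Function('w')(f, b) = Mul(8, 5) = 40)
Function('A')(M, U) = -60 (Function('A')(M, U) = Mul(-3, 20) = -60)
Add(Function('A')(-213, Function('w')(8, 12)), Add(21623, -19932)) = Add(-60, Add(21623, -19932)) = Add(-60, 1691) = 1631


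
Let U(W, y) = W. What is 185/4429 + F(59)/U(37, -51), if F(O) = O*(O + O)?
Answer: 30841543/163873 ≈ 188.20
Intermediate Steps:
F(O) = 2*O**2 (F(O) = O*(2*O) = 2*O**2)
185/4429 + F(59)/U(37, -51) = 185/4429 + (2*59**2)/37 = 185*(1/4429) + (2*3481)*(1/37) = 185/4429 + 6962*(1/37) = 185/4429 + 6962/37 = 30841543/163873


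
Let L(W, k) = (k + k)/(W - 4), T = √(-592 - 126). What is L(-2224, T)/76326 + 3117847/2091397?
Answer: 3117847/2091397 - I*√718/85027164 ≈ 1.4908 - 3.1514e-7*I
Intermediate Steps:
T = I*√718 (T = √(-718) = I*√718 ≈ 26.796*I)
L(W, k) = 2*k/(-4 + W) (L(W, k) = (2*k)/(-4 + W) = 2*k/(-4 + W))
L(-2224, T)/76326 + 3117847/2091397 = (2*(I*√718)/(-4 - 2224))/76326 + 3117847/2091397 = (2*(I*√718)/(-2228))*(1/76326) + 3117847*(1/2091397) = (2*(I*√718)*(-1/2228))*(1/76326) + 3117847/2091397 = -I*√718/1114*(1/76326) + 3117847/2091397 = -I*√718/85027164 + 3117847/2091397 = 3117847/2091397 - I*√718/85027164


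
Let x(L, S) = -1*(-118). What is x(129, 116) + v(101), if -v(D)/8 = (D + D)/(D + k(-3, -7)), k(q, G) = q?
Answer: 4974/49 ≈ 101.51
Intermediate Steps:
x(L, S) = 118
v(D) = -16*D/(-3 + D) (v(D) = -8*(D + D)/(D - 3) = -8*2*D/(-3 + D) = -16*D/(-3 + D))
x(129, 116) + v(101) = 118 - 16*101/(-3 + 101) = 118 - 16*101/98 = 118 - 16*101*1/98 = 118 - 808/49 = 4974/49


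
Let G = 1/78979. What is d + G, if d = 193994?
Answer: 15321452127/78979 ≈ 1.9399e+5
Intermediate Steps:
G = 1/78979 ≈ 1.2662e-5
d + G = 193994 + 1/78979 = 15321452127/78979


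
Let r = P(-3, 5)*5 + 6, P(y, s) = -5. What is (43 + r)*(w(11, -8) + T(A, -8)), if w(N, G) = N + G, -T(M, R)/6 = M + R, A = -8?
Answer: 2376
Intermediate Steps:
T(M, R) = -6*M - 6*R (T(M, R) = -6*(M + R) = -6*M - 6*R)
w(N, G) = G + N
r = -19 (r = -5*5 + 6 = -25 + 6 = -19)
(43 + r)*(w(11, -8) + T(A, -8)) = (43 - 19)*((-8 + 11) + (-6*(-8) - 6*(-8))) = 24*(3 + (48 + 48)) = 24*(3 + 96) = 24*99 = 2376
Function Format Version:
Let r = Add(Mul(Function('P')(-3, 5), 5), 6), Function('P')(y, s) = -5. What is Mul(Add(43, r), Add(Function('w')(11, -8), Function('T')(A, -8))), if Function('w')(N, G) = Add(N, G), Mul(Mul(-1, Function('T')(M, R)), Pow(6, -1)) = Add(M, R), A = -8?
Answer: 2376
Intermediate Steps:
Function('T')(M, R) = Add(Mul(-6, M), Mul(-6, R)) (Function('T')(M, R) = Mul(-6, Add(M, R)) = Add(Mul(-6, M), Mul(-6, R)))
Function('w')(N, G) = Add(G, N)
r = -19 (r = Add(Mul(-5, 5), 6) = Add(-25, 6) = -19)
Mul(Add(43, r), Add(Function('w')(11, -8), Function('T')(A, -8))) = Mul(Add(43, -19), Add(Add(-8, 11), Add(Mul(-6, -8), Mul(-6, -8)))) = Mul(24, Add(3, Add(48, 48))) = Mul(24, Add(3, 96)) = Mul(24, 99) = 2376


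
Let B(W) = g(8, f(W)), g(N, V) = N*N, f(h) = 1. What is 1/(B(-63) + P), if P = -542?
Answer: -1/478 ≈ -0.0020920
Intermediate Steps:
g(N, V) = N²
B(W) = 64 (B(W) = 8² = 64)
1/(B(-63) + P) = 1/(64 - 542) = 1/(-478) = -1/478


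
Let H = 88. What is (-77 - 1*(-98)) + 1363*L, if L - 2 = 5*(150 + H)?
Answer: 1624717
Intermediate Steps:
L = 1192 (L = 2 + 5*(150 + 88) = 2 + 5*238 = 2 + 1190 = 1192)
(-77 - 1*(-98)) + 1363*L = (-77 - 1*(-98)) + 1363*1192 = (-77 + 98) + 1624696 = 21 + 1624696 = 1624717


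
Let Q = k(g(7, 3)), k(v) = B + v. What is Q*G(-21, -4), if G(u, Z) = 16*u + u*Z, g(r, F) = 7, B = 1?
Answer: -2016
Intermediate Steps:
k(v) = 1 + v
Q = 8 (Q = 1 + 7 = 8)
G(u, Z) = 16*u + Z*u
Q*G(-21, -4) = 8*(-21*(16 - 4)) = 8*(-21*12) = 8*(-252) = -2016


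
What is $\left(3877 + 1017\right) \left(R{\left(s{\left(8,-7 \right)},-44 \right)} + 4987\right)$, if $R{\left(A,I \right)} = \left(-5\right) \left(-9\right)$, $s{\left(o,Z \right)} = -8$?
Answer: $24626608$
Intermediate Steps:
$R{\left(A,I \right)} = 45$
$\left(3877 + 1017\right) \left(R{\left(s{\left(8,-7 \right)},-44 \right)} + 4987\right) = \left(3877 + 1017\right) \left(45 + 4987\right) = 4894 \cdot 5032 = 24626608$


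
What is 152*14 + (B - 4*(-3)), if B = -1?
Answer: 2139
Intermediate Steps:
152*14 + (B - 4*(-3)) = 152*14 + (-1 - 4*(-3)) = 2128 + (-1 + 12) = 2128 + 11 = 2139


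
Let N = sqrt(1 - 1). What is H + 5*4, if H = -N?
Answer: 20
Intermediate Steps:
N = 0 (N = sqrt(0) = 0)
H = 0 (H = -1*0 = 0)
H + 5*4 = 0 + 5*4 = 0 + 20 = 20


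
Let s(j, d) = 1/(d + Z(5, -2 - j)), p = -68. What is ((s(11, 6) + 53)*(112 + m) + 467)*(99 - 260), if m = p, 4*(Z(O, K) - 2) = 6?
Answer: -8576309/19 ≈ -4.5138e+5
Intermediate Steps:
Z(O, K) = 7/2 (Z(O, K) = 2 + (¼)*6 = 2 + 3/2 = 7/2)
m = -68
s(j, d) = 1/(7/2 + d) (s(j, d) = 1/(d + 7/2) = 1/(7/2 + d))
((s(11, 6) + 53)*(112 + m) + 467)*(99 - 260) = ((2/(7 + 2*6) + 53)*(112 - 68) + 467)*(99 - 260) = ((2/(7 + 12) + 53)*44 + 467)*(-161) = ((2/19 + 53)*44 + 467)*(-161) = ((1009/19)*44 + 467)*(-161) = (44396/19 + 467)*(-161) = (53269/19)*(-161) = -8576309/19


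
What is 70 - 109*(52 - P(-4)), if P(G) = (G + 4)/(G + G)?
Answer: -5598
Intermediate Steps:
P(G) = (4 + G)/(2*G) (P(G) = (4 + G)/((2*G)) = (4 + G)*(1/(2*G)) = (4 + G)/(2*G))
70 - 109*(52 - P(-4)) = 70 - 109*(52 - (4 - 4)/(2*(-4))) = 70 - 109*(52 - (-1)*0/(2*4)) = 70 - 109*(52 - 1*0) = 70 - 109*(52 + 0) = 70 - 109*52 = 70 - 5668 = -5598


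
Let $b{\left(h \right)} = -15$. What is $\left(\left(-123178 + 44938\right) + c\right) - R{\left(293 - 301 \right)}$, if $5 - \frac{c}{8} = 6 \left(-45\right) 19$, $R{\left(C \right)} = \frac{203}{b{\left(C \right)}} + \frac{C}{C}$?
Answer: $- \frac{557212}{15} \approx -37147.0$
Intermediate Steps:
$R{\left(C \right)} = - \frac{188}{15}$ ($R{\left(C \right)} = \frac{203}{-15} + \frac{C}{C} = 203 \left(- \frac{1}{15}\right) + 1 = - \frac{203}{15} + 1 = - \frac{188}{15}$)
$c = 41080$ ($c = 40 - 8 \cdot 6 \left(-45\right) 19 = 40 - 8 \left(\left(-270\right) 19\right) = 40 - -41040 = 40 + 41040 = 41080$)
$\left(\left(-123178 + 44938\right) + c\right) - R{\left(293 - 301 \right)} = \left(\left(-123178 + 44938\right) + 41080\right) - - \frac{188}{15} = \left(-78240 + 41080\right) + \frac{188}{15} = -37160 + \frac{188}{15} = - \frac{557212}{15}$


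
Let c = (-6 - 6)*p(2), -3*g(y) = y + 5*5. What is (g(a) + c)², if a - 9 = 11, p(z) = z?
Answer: 1521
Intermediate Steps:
a = 20 (a = 9 + 11 = 20)
g(y) = -25/3 - y/3 (g(y) = -(y + 5*5)/3 = -(y + 25)/3 = -(25 + y)/3 = -25/3 - y/3)
c = -24 (c = (-6 - 6)*2 = -12*2 = -24)
(g(a) + c)² = ((-25/3 - ⅓*20) - 24)² = ((-25/3 - 20/3) - 24)² = (-15 - 24)² = (-39)² = 1521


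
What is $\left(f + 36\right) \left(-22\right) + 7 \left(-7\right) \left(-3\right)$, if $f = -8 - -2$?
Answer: $-513$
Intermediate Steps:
$f = -6$ ($f = -8 + 2 = -6$)
$\left(f + 36\right) \left(-22\right) + 7 \left(-7\right) \left(-3\right) = \left(-6 + 36\right) \left(-22\right) + 7 \left(-7\right) \left(-3\right) = 30 \left(-22\right) - -147 = -660 + 147 = -513$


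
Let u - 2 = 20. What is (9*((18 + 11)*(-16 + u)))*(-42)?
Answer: -65772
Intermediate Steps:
u = 22 (u = 2 + 20 = 22)
(9*((18 + 11)*(-16 + u)))*(-42) = (9*((18 + 11)*(-16 + 22)))*(-42) = (9*(29*6))*(-42) = (9*174)*(-42) = 1566*(-42) = -65772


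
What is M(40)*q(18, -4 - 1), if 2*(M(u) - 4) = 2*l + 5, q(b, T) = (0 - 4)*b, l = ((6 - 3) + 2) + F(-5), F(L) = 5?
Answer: -1188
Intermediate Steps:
l = 10 (l = ((6 - 3) + 2) + 5 = (3 + 2) + 5 = 5 + 5 = 10)
q(b, T) = -4*b
M(u) = 33/2 (M(u) = 4 + (2*10 + 5)/2 = 4 + (20 + 5)/2 = 4 + (½)*25 = 4 + 25/2 = 33/2)
M(40)*q(18, -4 - 1) = 33*(-4*18)/2 = (33/2)*(-72) = -1188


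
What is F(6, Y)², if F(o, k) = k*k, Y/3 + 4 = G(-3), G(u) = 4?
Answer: 0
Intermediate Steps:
Y = 0 (Y = -12 + 3*4 = -12 + 12 = 0)
F(o, k) = k²
F(6, Y)² = (0²)² = 0² = 0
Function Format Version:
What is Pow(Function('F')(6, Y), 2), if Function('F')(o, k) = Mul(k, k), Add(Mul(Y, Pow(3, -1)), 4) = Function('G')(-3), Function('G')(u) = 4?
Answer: 0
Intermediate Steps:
Y = 0 (Y = Add(-12, Mul(3, 4)) = Add(-12, 12) = 0)
Function('F')(o, k) = Pow(k, 2)
Pow(Function('F')(6, Y), 2) = Pow(Pow(0, 2), 2) = Pow(0, 2) = 0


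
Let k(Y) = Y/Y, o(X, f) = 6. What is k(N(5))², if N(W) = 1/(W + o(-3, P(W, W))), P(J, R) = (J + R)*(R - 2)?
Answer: 1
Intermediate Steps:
P(J, R) = (-2 + R)*(J + R) (P(J, R) = (J + R)*(-2 + R) = (-2 + R)*(J + R))
N(W) = 1/(6 + W) (N(W) = 1/(W + 6) = 1/(6 + W))
k(Y) = 1
k(N(5))² = 1² = 1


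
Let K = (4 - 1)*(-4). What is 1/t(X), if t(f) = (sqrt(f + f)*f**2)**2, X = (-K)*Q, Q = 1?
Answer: 1/497664 ≈ 2.0094e-6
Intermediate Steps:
K = -12 (K = 3*(-4) = -12)
X = 12 (X = -1*(-12)*1 = 12*1 = 12)
t(f) = 2*f**5 (t(f) = (sqrt(2*f)*f**2)**2 = ((sqrt(2)*sqrt(f))*f**2)**2 = (sqrt(2)*f**(5/2))**2 = 2*f**5)
1/t(X) = 1/(2*12**5) = 1/(2*248832) = 1/497664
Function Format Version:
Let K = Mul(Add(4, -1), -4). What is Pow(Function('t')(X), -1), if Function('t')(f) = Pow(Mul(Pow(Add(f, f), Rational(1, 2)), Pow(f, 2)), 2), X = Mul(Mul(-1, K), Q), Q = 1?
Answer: Rational(1, 497664) ≈ 2.0094e-6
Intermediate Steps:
K = -12 (K = Mul(3, -4) = -12)
X = 12 (X = Mul(Mul(-1, -12), 1) = Mul(12, 1) = 12)
Function('t')(f) = Mul(2, Pow(f, 5)) (Function('t')(f) = Pow(Mul(Pow(Mul(2, f), Rational(1, 2)), Pow(f, 2)), 2) = Pow(Mul(Mul(Pow(2, Rational(1, 2)), Pow(f, Rational(1, 2))), Pow(f, 2)), 2) = Pow(Mul(Pow(2, Rational(1, 2)), Pow(f, Rational(5, 2))), 2) = Mul(2, Pow(f, 5)))
Pow(Function('t')(X), -1) = Pow(Mul(2, Pow(12, 5)), -1) = Pow(Mul(2, 248832), -1) = Pow(497664, -1) = Rational(1, 497664)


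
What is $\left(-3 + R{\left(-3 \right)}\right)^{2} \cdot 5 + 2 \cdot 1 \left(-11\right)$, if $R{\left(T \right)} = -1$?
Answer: $58$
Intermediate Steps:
$\left(-3 + R{\left(-3 \right)}\right)^{2} \cdot 5 + 2 \cdot 1 \left(-11\right) = \left(-3 - 1\right)^{2} \cdot 5 + 2 \cdot 1 \left(-11\right) = \left(-4\right)^{2} \cdot 5 + 2 \left(-11\right) = 16 \cdot 5 - 22 = 80 - 22 = 58$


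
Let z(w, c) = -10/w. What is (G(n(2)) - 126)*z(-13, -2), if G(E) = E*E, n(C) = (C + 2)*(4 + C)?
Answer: 4500/13 ≈ 346.15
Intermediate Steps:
n(C) = (2 + C)*(4 + C)
G(E) = E**2
(G(n(2)) - 126)*z(-13, -2) = ((8 + 2**2 + 6*2)**2 - 126)*(-10/(-13)) = ((8 + 4 + 12)**2 - 126)*(-10*(-1/13)) = (24**2 - 126)*(10/13) = (576 - 126)*(10/13) = 450*(10/13) = 4500/13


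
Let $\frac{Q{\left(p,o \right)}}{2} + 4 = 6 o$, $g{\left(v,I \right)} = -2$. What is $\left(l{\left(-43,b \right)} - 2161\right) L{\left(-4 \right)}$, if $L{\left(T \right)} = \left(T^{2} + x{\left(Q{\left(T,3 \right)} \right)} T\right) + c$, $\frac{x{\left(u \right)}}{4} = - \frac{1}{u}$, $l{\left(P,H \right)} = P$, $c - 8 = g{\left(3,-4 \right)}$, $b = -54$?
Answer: $- \frac{348232}{7} \approx -49747.0$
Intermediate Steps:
$c = 6$ ($c = 8 - 2 = 6$)
$Q{\left(p,o \right)} = -8 + 12 o$ ($Q{\left(p,o \right)} = -8 + 2 \cdot 6 o = -8 + 12 o$)
$x{\left(u \right)} = - \frac{4}{u}$ ($x{\left(u \right)} = 4 \left(- \frac{1}{u}\right) = - \frac{4}{u}$)
$L{\left(T \right)} = 6 + T^{2} - \frac{T}{7}$ ($L{\left(T \right)} = \left(T^{2} + - \frac{4}{-8 + 12 \cdot 3} T\right) + 6 = \left(T^{2} + - \frac{4}{-8 + 36} T\right) + 6 = \left(T^{2} + - \frac{4}{28} T\right) + 6 = \left(T^{2} + \left(-4\right) \frac{1}{28} T\right) + 6 = \left(T^{2} - \frac{T}{7}\right) + 6 = 6 + T^{2} - \frac{T}{7}$)
$\left(l{\left(-43,b \right)} - 2161\right) L{\left(-4 \right)} = \left(-43 - 2161\right) \left(6 + \left(-4\right)^{2} - - \frac{4}{7}\right) = - 2204 \left(6 + 16 + \frac{4}{7}\right) = \left(-2204\right) \frac{158}{7} = - \frac{348232}{7}$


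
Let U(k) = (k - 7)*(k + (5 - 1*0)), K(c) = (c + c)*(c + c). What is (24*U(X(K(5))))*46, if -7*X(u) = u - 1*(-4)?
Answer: 11654928/49 ≈ 2.3786e+5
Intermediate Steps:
K(c) = 4*c**2 (K(c) = (2*c)*(2*c) = 4*c**2)
X(u) = -4/7 - u/7 (X(u) = -(u - 1*(-4))/7 = -(u + 4)/7 = -(4 + u)/7 = -4/7 - u/7)
U(k) = (-7 + k)*(5 + k) (U(k) = (-7 + k)*(k + (5 + 0)) = (-7 + k)*(k + 5) = (-7 + k)*(5 + k))
(24*U(X(K(5))))*46 = (24*(-35 + (-4/7 - 4*5**2/7)**2 - 2*(-4/7 - 4*5**2/7)))*46 = (24*(-35 + (-4/7 - 4*25/7)**2 - 2*(-4/7 - 4*25/7)))*46 = (24*(-35 + (-4/7 - 1/7*100)**2 - 2*(-4/7 - 1/7*100)))*46 = (24*(-35 + (-4/7 - 100/7)**2 - 2*(-4/7 - 100/7)))*46 = (24*(-35 + (-104/7)**2 - 2*(-104/7)))*46 = (24*(-35 + 10816/49 + 208/7))*46 = (24*(10557/49))*46 = (253368/49)*46 = 11654928/49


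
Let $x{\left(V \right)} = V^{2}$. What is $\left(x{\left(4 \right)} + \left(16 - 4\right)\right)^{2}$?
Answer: $784$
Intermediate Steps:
$\left(x{\left(4 \right)} + \left(16 - 4\right)\right)^{2} = \left(4^{2} + \left(16 - 4\right)\right)^{2} = \left(16 + \left(16 - 4\right)\right)^{2} = \left(16 + 12\right)^{2} = 28^{2} = 784$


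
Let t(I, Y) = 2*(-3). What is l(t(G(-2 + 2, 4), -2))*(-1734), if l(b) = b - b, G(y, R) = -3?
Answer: 0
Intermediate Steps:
t(I, Y) = -6
l(b) = 0
l(t(G(-2 + 2, 4), -2))*(-1734) = 0*(-1734) = 0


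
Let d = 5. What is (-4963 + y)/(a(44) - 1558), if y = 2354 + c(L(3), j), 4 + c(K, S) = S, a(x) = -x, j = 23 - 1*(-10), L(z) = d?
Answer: 430/267 ≈ 1.6105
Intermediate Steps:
L(z) = 5
j = 33 (j = 23 + 10 = 33)
c(K, S) = -4 + S
y = 2383 (y = 2354 + (-4 + 33) = 2354 + 29 = 2383)
(-4963 + y)/(a(44) - 1558) = (-4963 + 2383)/(-1*44 - 1558) = -2580/(-44 - 1558) = -2580/(-1602) = -2580*(-1/1602) = 430/267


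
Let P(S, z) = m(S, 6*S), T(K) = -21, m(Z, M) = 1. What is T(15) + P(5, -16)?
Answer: -20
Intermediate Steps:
P(S, z) = 1
T(15) + P(5, -16) = -21 + 1 = -20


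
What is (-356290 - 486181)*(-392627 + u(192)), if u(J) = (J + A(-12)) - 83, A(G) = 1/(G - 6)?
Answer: 5952331418075/18 ≈ 3.3069e+11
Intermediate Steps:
A(G) = 1/(-6 + G)
u(J) = -1495/18 + J (u(J) = (J + 1/(-6 - 12)) - 83 = (J + 1/(-18)) - 83 = (J - 1/18) - 83 = (-1/18 + J) - 83 = -1495/18 + J)
(-356290 - 486181)*(-392627 + u(192)) = (-356290 - 486181)*(-392627 + (-1495/18 + 192)) = -842471*(-392627 + 1961/18) = -842471*(-7065325/18) = 5952331418075/18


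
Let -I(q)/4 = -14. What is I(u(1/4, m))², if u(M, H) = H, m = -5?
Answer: 3136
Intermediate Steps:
I(q) = 56 (I(q) = -4*(-14) = 56)
I(u(1/4, m))² = 56² = 3136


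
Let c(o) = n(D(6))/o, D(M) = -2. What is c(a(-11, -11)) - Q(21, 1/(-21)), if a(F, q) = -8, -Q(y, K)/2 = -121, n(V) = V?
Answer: -967/4 ≈ -241.75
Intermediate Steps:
Q(y, K) = 242 (Q(y, K) = -2*(-121) = 242)
c(o) = -2/o
c(a(-11, -11)) - Q(21, 1/(-21)) = -2/(-8) - 1*242 = -2*(-⅛) - 242 = ¼ - 242 = -967/4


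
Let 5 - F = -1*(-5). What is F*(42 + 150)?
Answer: 0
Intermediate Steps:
F = 0 (F = 5 - (-1)*(-5) = 5 - 1*5 = 5 - 5 = 0)
F*(42 + 150) = 0*(42 + 150) = 0*192 = 0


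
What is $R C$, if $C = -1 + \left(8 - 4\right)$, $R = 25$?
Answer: $75$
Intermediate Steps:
$C = 3$ ($C = -1 + 4 = 3$)
$R C = 25 \cdot 3 = 75$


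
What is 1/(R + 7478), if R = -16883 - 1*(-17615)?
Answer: 1/8210 ≈ 0.00012180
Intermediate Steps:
R = 732 (R = -16883 + 17615 = 732)
1/(R + 7478) = 1/(732 + 7478) = 1/8210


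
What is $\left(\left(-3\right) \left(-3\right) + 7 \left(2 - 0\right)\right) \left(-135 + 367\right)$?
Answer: $5336$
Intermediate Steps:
$\left(\left(-3\right) \left(-3\right) + 7 \left(2 - 0\right)\right) \left(-135 + 367\right) = \left(9 + 7 \left(2 + 0\right)\right) 232 = \left(9 + 7 \cdot 2\right) 232 = \left(9 + 14\right) 232 = 23 \cdot 232 = 5336$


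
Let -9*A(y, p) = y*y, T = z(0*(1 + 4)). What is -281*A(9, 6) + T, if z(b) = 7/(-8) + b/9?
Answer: 20225/8 ≈ 2528.1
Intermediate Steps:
z(b) = -7/8 + b/9 (z(b) = 7*(-⅛) + b*(⅑) = -7/8 + b/9)
T = -7/8 (T = -7/8 + (0*(1 + 4))/9 = -7/8 + (0*5)/9 = -7/8 + (⅑)*0 = -7/8 + 0 = -7/8 ≈ -0.87500)
A(y, p) = -y²/9 (A(y, p) = -y*y/9 = -y²/9)
-281*A(9, 6) + T = -(-281)*9²/9 - 7/8 = -(-281)*81/9 - 7/8 = -281*(-9) - 7/8 = 2529 - 7/8 = 20225/8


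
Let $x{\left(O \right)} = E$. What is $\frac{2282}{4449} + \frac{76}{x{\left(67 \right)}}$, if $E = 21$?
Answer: $\frac{42894}{10381} \approx 4.132$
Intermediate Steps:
$x{\left(O \right)} = 21$
$\frac{2282}{4449} + \frac{76}{x{\left(67 \right)}} = \frac{2282}{4449} + \frac{76}{21} = \frac{42894}{10381}$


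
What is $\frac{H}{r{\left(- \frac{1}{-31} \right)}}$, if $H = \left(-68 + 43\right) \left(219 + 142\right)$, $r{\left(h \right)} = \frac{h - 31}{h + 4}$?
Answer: $\frac{225625}{192} \approx 1175.1$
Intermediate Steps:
$r{\left(h \right)} = \frac{-31 + h}{4 + h}$
$H = -9025$ ($H = \left(-25\right) 361 = -9025$)
$\frac{H}{r{\left(- \frac{1}{-31} \right)}} = - \frac{9025}{\frac{1}{4 - \frac{1}{-31}} \left(-31 - \frac{1}{-31}\right)} = - \frac{9025}{\frac{1}{4 - - \frac{1}{31}} \left(-31 - - \frac{1}{31}\right)} = - \frac{9025}{\frac{1}{4 + \frac{1}{31}} \left(-31 + \frac{1}{31}\right)} = - \frac{9025}{\frac{1}{\frac{125}{31}} \left(- \frac{960}{31}\right)} = - \frac{9025}{\frac{31}{125} \left(- \frac{960}{31}\right)} = - \frac{9025}{- \frac{192}{25}} = \left(-9025\right) \left(- \frac{25}{192}\right) = \frac{225625}{192}$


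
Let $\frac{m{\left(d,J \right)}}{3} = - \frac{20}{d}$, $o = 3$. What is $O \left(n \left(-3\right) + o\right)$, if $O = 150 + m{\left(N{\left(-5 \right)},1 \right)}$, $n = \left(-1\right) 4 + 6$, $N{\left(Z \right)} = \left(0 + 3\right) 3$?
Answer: $-430$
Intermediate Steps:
$N{\left(Z \right)} = 9$ ($N{\left(Z \right)} = 3 \cdot 3 = 9$)
$n = 2$ ($n = -4 + 6 = 2$)
$m{\left(d,J \right)} = - \frac{60}{d}$ ($m{\left(d,J \right)} = 3 \left(- \frac{20}{d}\right) = - \frac{60}{d}$)
$O = \frac{430}{3}$ ($O = 150 - \frac{60}{9} = 150 - \frac{20}{3} = \frac{430}{3} \approx 143.33$)
$O \left(n \left(-3\right) + o\right) = \frac{430 \left(2 \left(-3\right) + 3\right)}{3} = \frac{430 \left(-6 + 3\right)}{3} = \frac{430}{3} \left(-3\right) = -430$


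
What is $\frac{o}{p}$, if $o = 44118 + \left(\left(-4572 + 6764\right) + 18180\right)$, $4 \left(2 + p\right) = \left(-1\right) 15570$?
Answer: $- \frac{128980}{7789} \approx -16.559$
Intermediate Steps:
$p = - \frac{7789}{2}$ ($p = -2 + \frac{\left(-1\right) 15570}{4} = -2 + \frac{1}{4} \left(-15570\right) = -2 - \frac{7785}{2} = - \frac{7789}{2} \approx -3894.5$)
$o = 64490$ ($o = 44118 + \left(2192 + 18180\right) = 44118 + 20372 = 64490$)
$\frac{o}{p} = \frac{64490}{- \frac{7789}{2}} = 64490 \left(- \frac{2}{7789}\right) = - \frac{128980}{7789}$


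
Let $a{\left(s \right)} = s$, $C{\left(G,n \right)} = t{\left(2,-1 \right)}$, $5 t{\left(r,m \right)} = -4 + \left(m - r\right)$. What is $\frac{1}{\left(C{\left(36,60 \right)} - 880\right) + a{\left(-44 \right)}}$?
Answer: $- \frac{5}{4627} \approx -0.0010806$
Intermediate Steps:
$t{\left(r,m \right)} = - \frac{4}{5} - \frac{r}{5} + \frac{m}{5}$ ($t{\left(r,m \right)} = \frac{-4 + \left(m - r\right)}{5} = \frac{-4 + m - r}{5} = - \frac{4}{5} - \frac{r}{5} + \frac{m}{5}$)
$C{\left(G,n \right)} = - \frac{7}{5}$ ($C{\left(G,n \right)} = - \frac{4}{5} - \frac{2}{5} + \frac{1}{5} \left(-1\right) = - \frac{4}{5} - \frac{2}{5} - \frac{1}{5} = - \frac{7}{5}$)
$\frac{1}{\left(C{\left(36,60 \right)} - 880\right) + a{\left(-44 \right)}} = \frac{1}{\left(- \frac{7}{5} - 880\right) - 44} = \frac{1}{- \frac{4407}{5} - 44} = \frac{1}{- \frac{4627}{5}} = - \frac{5}{4627}$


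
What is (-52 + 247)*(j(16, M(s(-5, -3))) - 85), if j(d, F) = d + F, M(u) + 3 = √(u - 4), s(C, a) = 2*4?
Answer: -13650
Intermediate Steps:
s(C, a) = 8
M(u) = -3 + √(-4 + u) (M(u) = -3 + √(u - 4) = -3 + √(-4 + u))
j(d, F) = F + d
(-52 + 247)*(j(16, M(s(-5, -3))) - 85) = (-52 + 247)*(((-3 + √(-4 + 8)) + 16) - 85) = 195*(((-3 + √4) + 16) - 85) = 195*(((-3 + 2) + 16) - 85) = 195*((-1 + 16) - 85) = 195*(15 - 85) = 195*(-70) = -13650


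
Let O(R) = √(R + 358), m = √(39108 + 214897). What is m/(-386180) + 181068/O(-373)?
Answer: -√254005/386180 - 60356*I*√15/5 ≈ -0.0013051 - 46752.0*I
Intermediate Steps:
m = √254005 ≈ 503.99
O(R) = √(358 + R)
m/(-386180) + 181068/O(-373) = √254005/(-386180) + 181068/(√(358 - 373)) = √254005*(-1/386180) + 181068/(√(-15)) = -√254005/386180 + 181068/((I*√15)) = -√254005/386180 + 181068*(-I*√15/15) = -√254005/386180 - 60356*I*√15/5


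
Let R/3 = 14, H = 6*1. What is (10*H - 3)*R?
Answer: 2394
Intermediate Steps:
H = 6
R = 42 (R = 3*14 = 42)
(10*H - 3)*R = (10*6 - 3)*42 = (60 - 3)*42 = 57*42 = 2394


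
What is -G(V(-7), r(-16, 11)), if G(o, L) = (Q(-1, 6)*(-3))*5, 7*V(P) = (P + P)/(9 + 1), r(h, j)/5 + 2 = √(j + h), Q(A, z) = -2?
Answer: -30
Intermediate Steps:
r(h, j) = -10 + 5*√(h + j) (r(h, j) = -10 + 5*√(j + h) = -10 + 5*√(h + j))
V(P) = P/35 (V(P) = ((P + P)/(9 + 1))/7 = ((2*P)/10)/7 = ((2*P)*(⅒))/7 = (P/5)/7 = P/35)
G(o, L) = 30 (G(o, L) = -2*(-3)*5 = 6*5 = 30)
-G(V(-7), r(-16, 11)) = -1*30 = -30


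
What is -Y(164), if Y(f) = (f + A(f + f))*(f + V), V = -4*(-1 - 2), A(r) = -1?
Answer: -28688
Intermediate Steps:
V = 12 (V = -4*(-3) = 12)
Y(f) = (-1 + f)*(12 + f) (Y(f) = (f - 1)*(f + 12) = (-1 + f)*(12 + f))
-Y(164) = -(-12 + 164² + 11*164) = -(-12 + 26896 + 1804) = -1*28688 = -28688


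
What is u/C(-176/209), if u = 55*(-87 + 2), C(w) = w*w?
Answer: -1687675/256 ≈ -6592.5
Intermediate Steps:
C(w) = w**2
u = -4675 (u = 55*(-85) = -4675)
u/C(-176/209) = -4675/((-176/209)**2) = -4675/((-176*1/209)**2) = -4675/((-16/19)**2) = -4675/256/361 = -4675*361/256 = -1687675/256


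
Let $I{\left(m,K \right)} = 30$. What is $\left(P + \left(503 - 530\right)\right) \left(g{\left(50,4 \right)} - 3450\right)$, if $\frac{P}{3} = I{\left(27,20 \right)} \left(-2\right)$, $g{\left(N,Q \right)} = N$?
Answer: $703800$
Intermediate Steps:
$P = -180$ ($P = 3 \cdot 30 \left(-2\right) = 3 \left(-60\right) = -180$)
$\left(P + \left(503 - 530\right)\right) \left(g{\left(50,4 \right)} - 3450\right) = \left(-180 + \left(503 - 530\right)\right) \left(50 - 3450\right) = \left(-180 - 27\right) \left(-3400\right) = \left(-207\right) \left(-3400\right) = 703800$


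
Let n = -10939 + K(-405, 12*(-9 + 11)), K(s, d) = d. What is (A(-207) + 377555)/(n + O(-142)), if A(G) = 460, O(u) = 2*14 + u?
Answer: -378015/11029 ≈ -34.275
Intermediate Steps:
O(u) = 28 + u
n = -10915 (n = -10939 + 12*(-9 + 11) = -10939 + 12*2 = -10939 + 24 = -10915)
(A(-207) + 377555)/(n + O(-142)) = (460 + 377555)/(-10915 + (28 - 142)) = 378015/(-10915 - 114) = 378015/(-11029) = 378015*(-1/11029) = -378015/11029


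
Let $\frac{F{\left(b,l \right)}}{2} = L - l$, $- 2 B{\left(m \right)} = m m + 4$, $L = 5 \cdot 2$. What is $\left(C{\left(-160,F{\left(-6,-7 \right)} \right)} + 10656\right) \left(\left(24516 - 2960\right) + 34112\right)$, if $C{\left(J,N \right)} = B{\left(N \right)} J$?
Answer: $5759188608$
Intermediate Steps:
$L = 10$
$B{\left(m \right)} = -2 - \frac{m^{2}}{2}$ ($B{\left(m \right)} = - \frac{m m + 4}{2} = - \frac{m^{2} + 4}{2} = - \frac{4 + m^{2}}{2} = -2 - \frac{m^{2}}{2}$)
$F{\left(b,l \right)} = 20 - 2 l$ ($F{\left(b,l \right)} = 2 \left(10 - l\right) = 20 - 2 l$)
$C{\left(J,N \right)} = J \left(-2 - \frac{N^{2}}{2}\right)$ ($C{\left(J,N \right)} = \left(-2 - \frac{N^{2}}{2}\right) J = J \left(-2 - \frac{N^{2}}{2}\right)$)
$\left(C{\left(-160,F{\left(-6,-7 \right)} \right)} + 10656\right) \left(\left(24516 - 2960\right) + 34112\right) = \left(\left(- \frac{1}{2}\right) \left(-160\right) \left(4 + \left(20 - -14\right)^{2}\right) + 10656\right) \left(\left(24516 - 2960\right) + 34112\right) = \left(\left(- \frac{1}{2}\right) \left(-160\right) \left(4 + \left(20 + 14\right)^{2}\right) + 10656\right) \left(21556 + 34112\right) = \left(\left(- \frac{1}{2}\right) \left(-160\right) \left(4 + 34^{2}\right) + 10656\right) 55668 = \left(\left(- \frac{1}{2}\right) \left(-160\right) \left(4 + 1156\right) + 10656\right) 55668 = \left(\left(- \frac{1}{2}\right) \left(-160\right) 1160 + 10656\right) 55668 = \left(92800 + 10656\right) 55668 = 103456 \cdot 55668 = 5759188608$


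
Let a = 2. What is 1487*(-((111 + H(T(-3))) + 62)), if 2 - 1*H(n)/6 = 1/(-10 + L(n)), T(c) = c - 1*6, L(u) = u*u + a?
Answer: -20073013/73 ≈ -2.7497e+5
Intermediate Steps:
L(u) = 2 + u² (L(u) = u*u + 2 = u² + 2 = 2 + u²)
T(c) = -6 + c (T(c) = c - 6 = -6 + c)
H(n) = 12 - 6/(-8 + n²) (H(n) = 12 - 6/(-10 + (2 + n²)) = 12 - 6/(-8 + n²))
1487*(-((111 + H(T(-3))) + 62)) = 1487*(-((111 + 6*(-17 + 2*(-6 - 3)²)/(-8 + (-6 - 3)²)) + 62)) = 1487*(-((111 + 6*(-17 + 2*(-9)²)/(-8 + (-9)²)) + 62)) = 1487*(-((111 + 6*(-17 + 2*81)/(-8 + 81)) + 62)) = 1487*(-((111 + 6*(-17 + 162)/73) + 62)) = 1487*(-((111 + 6*(1/73)*145) + 62)) = 1487*(-((111 + 870/73) + 62)) = 1487*(-(8973/73 + 62)) = 1487*(-1*13499/73) = 1487*(-13499/73) = -20073013/73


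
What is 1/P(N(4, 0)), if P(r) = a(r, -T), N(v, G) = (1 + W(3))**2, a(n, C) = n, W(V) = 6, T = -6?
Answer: 1/49 ≈ 0.020408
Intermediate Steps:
N(v, G) = 49 (N(v, G) = (1 + 6)**2 = 7**2 = 49)
P(r) = r
1/P(N(4, 0)) = 1/49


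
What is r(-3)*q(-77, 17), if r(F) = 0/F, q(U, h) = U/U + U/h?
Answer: 0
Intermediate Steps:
q(U, h) = 1 + U/h
r(F) = 0
r(-3)*q(-77, 17) = 0*((-77 + 17)/17) = 0*((1/17)*(-60)) = 0*(-60/17) = 0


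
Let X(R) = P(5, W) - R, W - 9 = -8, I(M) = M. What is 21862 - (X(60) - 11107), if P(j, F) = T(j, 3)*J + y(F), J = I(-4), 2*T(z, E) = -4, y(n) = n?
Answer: 33020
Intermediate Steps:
T(z, E) = -2 (T(z, E) = (½)*(-4) = -2)
W = 1 (W = 9 - 8 = 1)
J = -4
P(j, F) = 8 + F (P(j, F) = -2*(-4) + F = 8 + F)
X(R) = 9 - R (X(R) = (8 + 1) - R = 9 - R)
21862 - (X(60) - 11107) = 21862 - ((9 - 1*60) - 11107) = 21862 - ((9 - 60) - 11107) = 21862 - (-51 - 11107) = 21862 - 1*(-11158) = 21862 + 11158 = 33020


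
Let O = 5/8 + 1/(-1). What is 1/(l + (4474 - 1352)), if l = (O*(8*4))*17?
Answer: 1/2918 ≈ 0.00034270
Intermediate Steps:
O = -3/8 (O = 5*(1/8) + 1*(-1) = 5/8 - 1 = -3/8 ≈ -0.37500)
l = -204 (l = -3*4*17 = -3/8*32*17 = -12*17 = -204)
1/(l + (4474 - 1352)) = 1/(-204 + (4474 - 1352)) = 1/(-204 + 3122) = 1/2918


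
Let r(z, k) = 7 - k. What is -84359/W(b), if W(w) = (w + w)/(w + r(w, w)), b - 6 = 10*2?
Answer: -590513/52 ≈ -11356.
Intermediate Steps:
b = 26 (b = 6 + 10*2 = 6 + 20 = 26)
W(w) = 2*w/7 (W(w) = (w + w)/(w + (7 - w)) = (2*w)/7 = (2*w)*(⅐) = 2*w/7)
-84359/W(b) = -84359/((2/7)*26) = -84359/52/7 = -84359*7/52 = -590513/52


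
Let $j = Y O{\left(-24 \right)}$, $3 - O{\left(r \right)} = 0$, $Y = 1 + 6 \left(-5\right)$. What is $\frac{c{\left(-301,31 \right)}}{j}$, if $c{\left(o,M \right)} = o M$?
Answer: $\frac{9331}{87} \approx 107.25$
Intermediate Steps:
$Y = -29$ ($Y = 1 - 30 = -29$)
$c{\left(o,M \right)} = M o$
$O{\left(r \right)} = 3$ ($O{\left(r \right)} = 3 - 0 = 3 + 0 = 3$)
$j = -87$ ($j = \left(-29\right) 3 = -87$)
$\frac{c{\left(-301,31 \right)}}{j} = \frac{31 \left(-301\right)}{-87} = \left(-9331\right) \left(- \frac{1}{87}\right) = \frac{9331}{87}$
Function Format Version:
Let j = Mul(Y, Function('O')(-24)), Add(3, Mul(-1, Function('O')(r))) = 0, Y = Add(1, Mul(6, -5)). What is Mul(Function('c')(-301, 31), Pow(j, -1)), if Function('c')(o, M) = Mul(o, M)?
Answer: Rational(9331, 87) ≈ 107.25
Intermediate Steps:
Y = -29 (Y = Add(1, -30) = -29)
Function('c')(o, M) = Mul(M, o)
Function('O')(r) = 3 (Function('O')(r) = Add(3, Mul(-1, 0)) = Add(3, 0) = 3)
j = -87 (j = Mul(-29, 3) = -87)
Mul(Function('c')(-301, 31), Pow(j, -1)) = Mul(Mul(31, -301), Pow(-87, -1)) = Mul(-9331, Rational(-1, 87)) = Rational(9331, 87)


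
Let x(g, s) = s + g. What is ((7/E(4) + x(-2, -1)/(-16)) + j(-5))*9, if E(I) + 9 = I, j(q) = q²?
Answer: 17127/80 ≈ 214.09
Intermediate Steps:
E(I) = -9 + I
x(g, s) = g + s
((7/E(4) + x(-2, -1)/(-16)) + j(-5))*9 = ((7/(-9 + 4) + (-2 - 1)/(-16)) + (-5)²)*9 = ((7/(-5) - 3*(-1/16)) + 25)*9 = ((7*(-⅕) + 3/16) + 25)*9 = ((-7/5 + 3/16) + 25)*9 = (-97/80 + 25)*9 = (1903/80)*9 = 17127/80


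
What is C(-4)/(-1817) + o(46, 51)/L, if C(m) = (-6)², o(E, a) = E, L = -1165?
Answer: -125522/2116805 ≈ -0.059298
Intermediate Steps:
C(m) = 36
C(-4)/(-1817) + o(46, 51)/L = 36/(-1817) + 46/(-1165) = 36*(-1/1817) + 46*(-1/1165) = -36/1817 - 46/1165 = -125522/2116805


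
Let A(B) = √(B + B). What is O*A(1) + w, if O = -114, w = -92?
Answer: -92 - 114*√2 ≈ -253.22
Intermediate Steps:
A(B) = √2*√B (A(B) = √(2*B) = √2*√B)
O*A(1) + w = -114*√2*√1 - 92 = -114*√2 - 92 = -92 - 114*√2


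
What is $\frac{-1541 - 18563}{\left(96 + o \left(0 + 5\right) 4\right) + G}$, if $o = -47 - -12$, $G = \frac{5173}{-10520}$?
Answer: $\frac{211494080}{6359253} \approx 33.258$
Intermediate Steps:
$G = - \frac{5173}{10520}$ ($G = 5173 \left(- \frac{1}{10520}\right) = - \frac{5173}{10520} \approx -0.49173$)
$o = -35$ ($o = -47 + 12 = -35$)
$\frac{-1541 - 18563}{\left(96 + o \left(0 + 5\right) 4\right) + G} = \frac{-1541 - 18563}{\left(96 - 35 \left(0 + 5\right) 4\right) - \frac{5173}{10520}} = - \frac{20104}{\left(96 - 35 \cdot 5 \cdot 4\right) - \frac{5173}{10520}} = - \frac{20104}{\left(96 - 700\right) - \frac{5173}{10520}} = - \frac{20104}{-604 - \frac{5173}{10520}} = - \frac{20104}{- \frac{6359253}{10520}} = \left(-20104\right) \left(- \frac{10520}{6359253}\right) = \frac{211494080}{6359253}$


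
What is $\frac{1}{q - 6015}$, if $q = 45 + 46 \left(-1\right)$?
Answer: $- \frac{1}{6016} \approx -0.00016622$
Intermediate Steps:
$q = -1$ ($q = 45 - 46 = -1$)
$\frac{1}{q - 6015} = \frac{1}{-1 - 6015} = \frac{1}{-6016} = - \frac{1}{6016}$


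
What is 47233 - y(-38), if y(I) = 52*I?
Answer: 49209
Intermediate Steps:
47233 - y(-38) = 47233 - 52*(-38) = 47233 - 1*(-1976) = 47233 + 1976 = 49209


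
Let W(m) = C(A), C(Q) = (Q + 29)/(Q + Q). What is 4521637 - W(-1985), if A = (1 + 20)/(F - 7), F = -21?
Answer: 27129935/6 ≈ 4.5217e+6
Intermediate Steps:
A = -¾ (A = (1 + 20)/(-21 - 7) = 21/(-28) = 21*(-1/28) = -¾ ≈ -0.75000)
C(Q) = (29 + Q)/(2*Q) (C(Q) = (29 + Q)/((2*Q)) = (29 + Q)*(1/(2*Q)) = (29 + Q)/(2*Q))
W(m) = -113/6 (W(m) = (29 - ¾)/(2*(-¾)) = (½)*(-4/3)*(113/4) = -113/6)
4521637 - W(-1985) = 4521637 - 1*(-113/6) = 4521637 + 113/6 = 27129935/6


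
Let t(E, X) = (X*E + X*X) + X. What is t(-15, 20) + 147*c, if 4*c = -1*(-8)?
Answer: 414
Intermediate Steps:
c = 2 (c = (-1*(-8))/4 = (¼)*8 = 2)
t(E, X) = X + X² + E*X (t(E, X) = (E*X + X²) + X = (X² + E*X) + X = X + X² + E*X)
t(-15, 20) + 147*c = 20*(1 - 15 + 20) + 147*2 = 20*6 + 294 = 120 + 294 = 414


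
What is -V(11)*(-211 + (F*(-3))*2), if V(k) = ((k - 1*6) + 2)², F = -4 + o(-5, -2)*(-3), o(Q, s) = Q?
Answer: 13573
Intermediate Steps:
F = 11 (F = -4 - 5*(-3) = -4 + 15 = 11)
V(k) = (-4 + k)² (V(k) = ((k - 6) + 2)² = ((-6 + k) + 2)² = (-4 + k)²)
-V(11)*(-211 + (F*(-3))*2) = -(-4 + 11)²*(-211 + (11*(-3))*2) = -7²*(-211 - 33*2) = -49*(-211 - 66) = -49*(-277) = -1*(-13573) = 13573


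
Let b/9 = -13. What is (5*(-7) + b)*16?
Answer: -2432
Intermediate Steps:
b = -117 (b = 9*(-13) = -117)
(5*(-7) + b)*16 = (5*(-7) - 117)*16 = (-35 - 117)*16 = -152*16 = -2432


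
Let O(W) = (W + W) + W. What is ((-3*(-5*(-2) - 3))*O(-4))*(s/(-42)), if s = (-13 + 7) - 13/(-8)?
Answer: 105/4 ≈ 26.250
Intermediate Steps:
s = -35/8 (s = -6 - 13*(-⅛) = -6 + 13/8 = -35/8 ≈ -4.3750)
O(W) = 3*W (O(W) = 2*W + W = 3*W)
((-3*(-5*(-2) - 3))*O(-4))*(s/(-42)) = ((-3*(-5*(-2) - 3))*(3*(-4)))*(-35/8/(-42)) = (-3*(10 - 3)*(-12))*(-35/8*(-1/42)) = (-3*7*(-12))*(5/48) = -21*(-12)*(5/48) = 252*(5/48) = 105/4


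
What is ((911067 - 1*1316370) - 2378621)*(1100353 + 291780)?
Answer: -3875592469892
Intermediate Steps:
((911067 - 1*1316370) - 2378621)*(1100353 + 291780) = ((911067 - 1316370) - 2378621)*1392133 = (-405303 - 2378621)*1392133 = -2783924*1392133 = -3875592469892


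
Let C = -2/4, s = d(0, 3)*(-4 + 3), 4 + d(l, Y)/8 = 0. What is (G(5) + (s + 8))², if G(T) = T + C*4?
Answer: 1849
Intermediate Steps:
d(l, Y) = -32 (d(l, Y) = -32 + 8*0 = -32 + 0 = -32)
s = 32 (s = -32*(-4 + 3) = -32*(-1) = 32)
C = -½ (C = -2*¼ = -½ ≈ -0.50000)
G(T) = -2 + T (G(T) = T - ½*4 = T - 2 = -2 + T)
(G(5) + (s + 8))² = ((-2 + 5) + (32 + 8))² = (3 + 40)² = 43² = 1849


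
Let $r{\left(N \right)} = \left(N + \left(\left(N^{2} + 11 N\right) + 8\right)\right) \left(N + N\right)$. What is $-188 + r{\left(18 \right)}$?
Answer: $19540$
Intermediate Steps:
$r{\left(N \right)} = 2 N \left(8 + N^{2} + 12 N\right)$ ($r{\left(N \right)} = \left(N + \left(8 + N^{2} + 11 N\right)\right) 2 N = \left(8 + N^{2} + 12 N\right) 2 N = 2 N \left(8 + N^{2} + 12 N\right)$)
$-188 + r{\left(18 \right)} = -188 + 2 \cdot 18 \left(8 + 18^{2} + 12 \cdot 18\right) = -188 + 2 \cdot 18 \left(8 + 324 + 216\right) = -188 + 2 \cdot 18 \cdot 548 = -188 + 19728 = 19540$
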